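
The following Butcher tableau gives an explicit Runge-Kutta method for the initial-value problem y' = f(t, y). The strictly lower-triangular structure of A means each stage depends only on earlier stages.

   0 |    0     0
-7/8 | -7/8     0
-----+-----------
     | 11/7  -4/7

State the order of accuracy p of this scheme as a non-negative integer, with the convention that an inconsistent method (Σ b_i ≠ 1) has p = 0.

b = (11/7, -4/7)
c = (0, -7/8)
Σ b_i: 11/7·1 + (-4/7)·1 = 1 ✓
b·c: (-4/7)·(-7/8) = 1/2 ✓; 2 stages ⇒ order 2.

2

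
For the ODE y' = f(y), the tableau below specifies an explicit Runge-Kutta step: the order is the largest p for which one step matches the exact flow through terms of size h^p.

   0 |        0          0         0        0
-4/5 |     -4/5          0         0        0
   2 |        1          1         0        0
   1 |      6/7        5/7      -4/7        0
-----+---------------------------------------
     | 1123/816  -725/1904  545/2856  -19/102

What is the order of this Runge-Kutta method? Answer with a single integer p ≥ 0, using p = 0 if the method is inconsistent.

b = (1123/816, -725/1904, 545/2856, -19/102)
c = (0, -4/5, 2, 1)
Ac = (0, 0, -4/5, -12/7)
Σ b_i: 1123/816·1 + (-725/1904)·1 + 545/2856·1 + (-19/102)·1 = 1 ✓
b·c: (-725/1904)·(-4/5) + 545/2856·2 + (-19/102)·1 = 1/2 ✓
b·c²: (-725/1904)·16/25 + 545/2856·4 + (-19/102)·1 = 1/3 ✓
b·Ac: 545/2856·(-4/5) + (-19/102)·(-12/7) = 1/6 ✓
b·c³: (-725/1904)·(-64/125) + 545/2856·8 + (-19/102)·1 = 261/170 ≠ 1/4 ⇒ order 3.
b·(c∘Ac): 545/2856·(-8/5) + (-19/102)·(-12/7) = 5/357 ≠ 1/8
b·Ac²: 545/2856·16/25 + (-19/102)·(-64/35) = 118/255 ≠ 1/12
b·A²c: (-19/102)·16/35 = -152/1785 ≠ 1/24

3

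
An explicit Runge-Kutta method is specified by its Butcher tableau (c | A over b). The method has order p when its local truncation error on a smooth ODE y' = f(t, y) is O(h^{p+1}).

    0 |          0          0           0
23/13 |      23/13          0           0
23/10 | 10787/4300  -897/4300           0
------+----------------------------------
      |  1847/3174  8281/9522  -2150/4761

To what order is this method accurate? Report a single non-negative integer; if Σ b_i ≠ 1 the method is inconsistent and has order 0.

b = (1847/3174, 8281/9522, -2150/4761)
c = (0, 23/13, 23/10)
Ac = (0, 0, -1587/4300)
Σ b_i: 1847/3174·1 + 8281/9522·1 + (-2150/4761)·1 = 1 ✓
b·c: 8281/9522·23/13 + (-2150/4761)·23/10 = 1/2 ✓
b·c²: 8281/9522·529/169 + (-2150/4761)·529/100 = 1/3 ✓
b·Ac: (-2150/4761)·(-1587/4300) = 1/6 ✓; 3 stages ⇒ order 3.

3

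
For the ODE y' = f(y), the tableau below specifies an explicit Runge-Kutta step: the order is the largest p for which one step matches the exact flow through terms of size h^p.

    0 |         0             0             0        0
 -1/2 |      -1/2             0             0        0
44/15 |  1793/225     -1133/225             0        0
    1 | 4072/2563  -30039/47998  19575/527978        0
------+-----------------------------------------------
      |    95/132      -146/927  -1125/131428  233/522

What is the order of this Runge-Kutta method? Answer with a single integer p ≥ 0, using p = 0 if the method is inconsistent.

b = (95/132, -146/927, -1125/131428, 233/522)
c = (0, -1/2, 44/15, 1)
Ac = (0, 0, 1133/450, 393/932)
Σ b_i: 95/132·1 + (-146/927)·1 + (-1125/131428)·1 + 233/522·1 = 1 ✓
b·c: (-146/927)·(-1/2) + (-1125/131428)·44/15 + 233/522·1 = 1/2 ✓
b·c²: (-146/927)·1/4 + (-1125/131428)·1936/225 + 233/522·1 = 1/3 ✓
b·Ac: (-1125/131428)·1133/450 + 233/522·393/932 = 1/6 ✓
b·c³: (-146/927)·(-1/8) + (-1125/131428)·85184/3375 + 233/522·1 = 1/4 ✓
b·(c∘Ac): (-1125/131428)·24926/3375 + 233/522·393/932 = 1/8 ✓
b·Ac²: (-1125/131428)·(-1133/900) + 233/522·303/1864 = 1/12 ✓
b·A²c: 233/522·87/932 = 1/24 ✓; 4 stages ⇒ order 4.

4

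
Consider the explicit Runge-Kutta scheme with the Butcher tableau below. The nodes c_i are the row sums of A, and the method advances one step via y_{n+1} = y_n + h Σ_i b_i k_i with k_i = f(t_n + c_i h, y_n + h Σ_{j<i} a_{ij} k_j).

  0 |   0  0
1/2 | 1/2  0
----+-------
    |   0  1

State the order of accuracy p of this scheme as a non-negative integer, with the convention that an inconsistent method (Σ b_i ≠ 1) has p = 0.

2

b = (0, 1)
c = (0, 1/2)
Σ b_i: 1·1 = 1 ✓
b·c: 1·1/2 = 1/2 ✓; 2 stages ⇒ order 2.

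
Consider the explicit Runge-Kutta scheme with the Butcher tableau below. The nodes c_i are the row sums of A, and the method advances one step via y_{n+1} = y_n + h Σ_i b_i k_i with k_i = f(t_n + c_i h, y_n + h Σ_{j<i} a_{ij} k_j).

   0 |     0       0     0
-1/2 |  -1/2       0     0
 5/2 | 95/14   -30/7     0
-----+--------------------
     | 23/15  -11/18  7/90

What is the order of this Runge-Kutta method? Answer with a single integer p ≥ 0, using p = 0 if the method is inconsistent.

b = (23/15, -11/18, 7/90)
c = (0, -1/2, 5/2)
Ac = (0, 0, 15/7)
Σ b_i: 23/15·1 + (-11/18)·1 + 7/90·1 = 1 ✓
b·c: (-11/18)·(-1/2) + 7/90·5/2 = 1/2 ✓
b·c²: (-11/18)·1/4 + 7/90·25/4 = 1/3 ✓
b·Ac: 7/90·15/7 = 1/6 ✓; 3 stages ⇒ order 3.

3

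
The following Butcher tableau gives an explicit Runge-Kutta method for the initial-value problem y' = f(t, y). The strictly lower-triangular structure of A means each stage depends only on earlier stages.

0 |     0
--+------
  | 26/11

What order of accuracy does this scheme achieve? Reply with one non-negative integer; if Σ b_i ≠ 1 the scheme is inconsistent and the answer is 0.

b = (26/11)
c = (0)
Σ b_i: 26/11·1 = 26/11 ≠ 1 ⇒ order 0.

0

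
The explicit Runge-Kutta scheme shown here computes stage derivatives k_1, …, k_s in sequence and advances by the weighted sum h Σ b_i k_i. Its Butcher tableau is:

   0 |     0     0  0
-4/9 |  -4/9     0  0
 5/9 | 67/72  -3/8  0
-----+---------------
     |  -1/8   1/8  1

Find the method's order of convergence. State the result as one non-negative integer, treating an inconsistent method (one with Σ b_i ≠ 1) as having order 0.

3

b = (-1/8, 1/8, 1)
c = (0, -4/9, 5/9)
Ac = (0, 0, 1/6)
Σ b_i: (-1/8)·1 + 1/8·1 + 1·1 = 1 ✓
b·c: 1/8·(-4/9) + 1·5/9 = 1/2 ✓
b·c²: 1/8·16/81 + 1·25/81 = 1/3 ✓
b·Ac: 1·1/6 = 1/6 ✓; 3 stages ⇒ order 3.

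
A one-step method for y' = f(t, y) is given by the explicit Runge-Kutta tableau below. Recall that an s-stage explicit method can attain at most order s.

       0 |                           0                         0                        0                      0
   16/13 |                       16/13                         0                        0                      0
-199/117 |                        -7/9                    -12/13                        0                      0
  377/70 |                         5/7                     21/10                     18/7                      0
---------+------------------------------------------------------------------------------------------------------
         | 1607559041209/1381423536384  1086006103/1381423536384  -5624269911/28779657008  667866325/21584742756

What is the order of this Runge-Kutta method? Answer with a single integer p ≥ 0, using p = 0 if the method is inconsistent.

3

b = (1607559041209/1381423536384, 1086006103/1381423536384, -5624269911/28779657008, 667866325/21584742756)
c = (0, 16/13, -199/117, 377/70)
Ac = (0, 0, -192/169, -814/455)
Σ b_i: 1607559041209/1381423536384·1 + 1086006103/1381423536384·1 + (-5624269911/28779657008)·1 + 667866325/21584742756·1 = 1 ✓
b·c: 1086006103/1381423536384·16/13 + (-5624269911/28779657008)·(-199/117) + 667866325/21584742756·377/70 = 1/2 ✓
b·c²: 1086006103/1381423536384·256/169 + (-5624269911/28779657008)·39601/13689 + 667866325/21584742756·142129/4900 = 1/3 ✓
b·Ac: (-5624269911/28779657008)·(-192/169) + 667866325/21584742756·(-814/455) = 1/6 ✓
b·c³: 1086006103/1381423536384·4096/2197 + (-5624269911/28779657008)·(-7880599/1601613) + 667866325/21584742756·53582633/343000 = 89256034046723/15397839606240 ≠ 1/4 ⇒ order 3.
b·(c∘Ac): (-5624269911/28779657008)·12736/6591 + 667866325/21584742756·(-11803/1225) = -2465021764327/3647821525764 ≠ 1/8
b·Ac²: (-5624269911/28779657008)·(-3072/2197) + 667866325/21584742756·565354/53235 = 49646152789/82488426462 ≠ 1/12
b·A²c: 667866325/21584742756·(-3456/1183) = -27477928800/303985127147 ≠ 1/24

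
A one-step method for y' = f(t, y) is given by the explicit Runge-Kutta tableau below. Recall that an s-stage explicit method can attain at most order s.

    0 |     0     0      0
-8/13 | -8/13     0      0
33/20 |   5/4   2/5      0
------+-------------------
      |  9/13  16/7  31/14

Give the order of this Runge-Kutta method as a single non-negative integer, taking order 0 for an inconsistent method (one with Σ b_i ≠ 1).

0

b = (9/13, 16/7, 31/14)
c = (0, -8/13, 33/20)
Ac = (0, 0, -16/65)
Σ b_i: 9/13·1 + 16/7·1 + 31/14·1 = 135/26 ≠ 1 ⇒ order 0.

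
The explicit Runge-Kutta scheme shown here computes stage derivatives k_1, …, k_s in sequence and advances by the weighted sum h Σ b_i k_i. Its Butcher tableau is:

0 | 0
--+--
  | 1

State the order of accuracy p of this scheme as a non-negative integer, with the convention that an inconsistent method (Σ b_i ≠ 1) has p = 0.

b = (1)
c = (0)
Σ b_i: 1·1 = 1 ✓; 1 stage ⇒ order 1.

1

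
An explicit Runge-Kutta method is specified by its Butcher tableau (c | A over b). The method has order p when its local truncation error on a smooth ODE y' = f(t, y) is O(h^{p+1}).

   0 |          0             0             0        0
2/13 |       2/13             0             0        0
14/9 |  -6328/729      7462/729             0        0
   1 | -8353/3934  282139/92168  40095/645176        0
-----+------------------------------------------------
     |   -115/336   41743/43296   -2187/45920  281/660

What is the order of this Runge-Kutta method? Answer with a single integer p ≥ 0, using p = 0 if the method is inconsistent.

b = (-115/336, 41743/43296, -2187/45920, 281/660)
c = (0, 2/13, 14/9, 1)
Ac = (0, 0, 1148/729, 319/562)
Σ b_i: (-115/336)·1 + 41743/43296·1 + (-2187/45920)·1 + 281/660·1 = 1 ✓
b·c: 41743/43296·2/13 + (-2187/45920)·14/9 + 281/660·1 = 1/2 ✓
b·c²: 41743/43296·4/169 + (-2187/45920)·196/81 + 281/660·1 = 1/3 ✓
b·Ac: (-2187/45920)·1148/729 + 281/660·319/562 = 1/6 ✓
b·c³: 41743/43296·8/2197 + (-2187/45920)·2744/729 + 281/660·1 = 1/4 ✓
b·(c∘Ac): (-2187/45920)·16072/6561 + 281/660·319/562 = 1/8 ✓
b·Ac²: (-2187/45920)·2296/9477 + 281/660·814/3653 = 1/12 ✓
b·A²c: 281/660·55/562 = 1/24 ✓; 4 stages ⇒ order 4.

4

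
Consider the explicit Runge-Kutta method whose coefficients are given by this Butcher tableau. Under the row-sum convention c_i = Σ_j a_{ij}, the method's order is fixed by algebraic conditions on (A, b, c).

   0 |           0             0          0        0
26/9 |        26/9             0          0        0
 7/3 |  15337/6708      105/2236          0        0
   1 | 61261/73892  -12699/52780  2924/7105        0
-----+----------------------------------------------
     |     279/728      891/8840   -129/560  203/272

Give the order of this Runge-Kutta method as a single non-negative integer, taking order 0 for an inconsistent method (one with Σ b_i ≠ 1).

b = (279/728, 891/8840, -129/560, 203/272)
c = (0, 26/9, 7/3, 1)
Ac = (0, 0, 35/258, 323/1218)
Σ b_i: 279/728·1 + 891/8840·1 + (-129/560)·1 + 203/272·1 = 1 ✓
b·c: 891/8840·26/9 + (-129/560)·7/3 + 203/272·1 = 1/2 ✓
b·c²: 891/8840·676/81 + (-129/560)·49/9 + 203/272·1 = 1/3 ✓
b·Ac: (-129/560)·35/258 + 203/272·323/1218 = 1/6 ✓
b·c³: 891/8840·17576/729 + (-129/560)·343/27 + 203/272·1 = 1/4 ✓
b·(c∘Ac): (-129/560)·245/774 + 203/272·323/1218 = 1/8 ✓
b·Ac²: (-129/560)·455/1161 + 203/272·425/1827 = 1/12 ✓
b·A²c: 203/272·34/609 = 1/24 ✓; 4 stages ⇒ order 4.

4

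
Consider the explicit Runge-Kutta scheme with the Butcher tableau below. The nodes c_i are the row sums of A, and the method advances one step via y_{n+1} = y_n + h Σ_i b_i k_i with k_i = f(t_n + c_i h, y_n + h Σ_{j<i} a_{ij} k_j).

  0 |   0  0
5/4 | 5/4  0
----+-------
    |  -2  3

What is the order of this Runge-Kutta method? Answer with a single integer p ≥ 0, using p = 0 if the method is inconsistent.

b = (-2, 3)
c = (0, 5/4)
Σ b_i: (-2)·1 + 3·1 = 1 ✓
b·c: 3·5/4 = 15/4 ≠ 1/2 ⇒ order 1.

1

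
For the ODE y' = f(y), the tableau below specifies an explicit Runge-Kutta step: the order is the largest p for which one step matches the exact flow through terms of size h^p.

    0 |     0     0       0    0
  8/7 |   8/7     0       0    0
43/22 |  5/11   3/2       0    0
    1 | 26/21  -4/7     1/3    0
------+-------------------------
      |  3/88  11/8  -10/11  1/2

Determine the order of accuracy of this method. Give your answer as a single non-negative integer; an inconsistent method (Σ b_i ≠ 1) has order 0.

b = (3/88, 11/8, -10/11, 1/2)
c = (0, 8/7, 43/22, 1)
Ac = (0, 0, 12/7, -5/3234)
Σ b_i: 3/88·1 + 11/8·1 + (-10/11)·1 + 1/2·1 = 1 ✓
b·c: 11/8·8/7 + (-10/11)·43/22 + 1/2·1 = 499/1694 ≠ 1/2 ⇒ order 1.

1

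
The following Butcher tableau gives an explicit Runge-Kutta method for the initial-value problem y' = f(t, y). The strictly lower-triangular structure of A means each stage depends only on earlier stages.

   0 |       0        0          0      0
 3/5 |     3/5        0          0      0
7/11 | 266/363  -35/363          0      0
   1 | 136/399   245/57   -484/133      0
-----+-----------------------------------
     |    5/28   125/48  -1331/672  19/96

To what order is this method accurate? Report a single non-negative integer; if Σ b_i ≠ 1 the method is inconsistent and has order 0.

4

b = (5/28, 125/48, -1331/672, 19/96)
c = (0, 3/5, 7/11, 1)
Ac = (0, 0, -7/121, 5/19)
Σ b_i: 5/28·1 + 125/48·1 + (-1331/672)·1 + 19/96·1 = 1 ✓
b·c: 125/48·3/5 + (-1331/672)·7/11 + 19/96·1 = 1/2 ✓
b·c²: 125/48·9/25 + (-1331/672)·49/121 + 19/96·1 = 1/3 ✓
b·Ac: (-1331/672)·(-7/121) + 19/96·5/19 = 1/6 ✓
b·c³: 125/48·27/125 + (-1331/672)·343/1331 + 19/96·1 = 1/4 ✓
b·(c∘Ac): (-1331/672)·(-49/1331) + 19/96·5/19 = 1/8 ✓
b·Ac²: (-1331/672)·(-21/605) + 19/96·7/95 = 1/12 ✓
b·A²c: 19/96·4/19 = 1/24 ✓; 4 stages ⇒ order 4.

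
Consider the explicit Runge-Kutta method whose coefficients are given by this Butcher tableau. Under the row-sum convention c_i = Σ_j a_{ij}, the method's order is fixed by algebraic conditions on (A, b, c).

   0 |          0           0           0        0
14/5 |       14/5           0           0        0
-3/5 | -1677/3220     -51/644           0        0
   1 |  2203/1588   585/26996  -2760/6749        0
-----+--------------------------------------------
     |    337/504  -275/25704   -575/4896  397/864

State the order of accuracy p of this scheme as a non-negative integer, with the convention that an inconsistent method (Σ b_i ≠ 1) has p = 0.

4

b = (337/504, -275/25704, -575/4896, 397/864)
c = (0, 14/5, -3/5, 1)
Ac = (0, 0, -51/230, 243/794)
Σ b_i: 337/504·1 + (-275/25704)·1 + (-575/4896)·1 + 397/864·1 = 1 ✓
b·c: (-275/25704)·14/5 + (-575/4896)·(-3/5) + 397/864·1 = 1/2 ✓
b·c²: (-275/25704)·196/25 + (-575/4896)·9/25 + 397/864·1 = 1/3 ✓
b·Ac: (-575/4896)·(-51/230) + 397/864·243/794 = 1/6 ✓
b·c³: (-275/25704)·2744/125 + (-575/4896)·(-27/125) + 397/864·1 = 1/4 ✓
b·(c∘Ac): (-575/4896)·153/1150 + 397/864·243/794 = 1/8 ✓
b·Ac²: (-575/4896)·(-357/575) + 397/864·9/397 = 1/12 ✓
b·A²c: 397/864·36/397 = 1/24 ✓; 4 stages ⇒ order 4.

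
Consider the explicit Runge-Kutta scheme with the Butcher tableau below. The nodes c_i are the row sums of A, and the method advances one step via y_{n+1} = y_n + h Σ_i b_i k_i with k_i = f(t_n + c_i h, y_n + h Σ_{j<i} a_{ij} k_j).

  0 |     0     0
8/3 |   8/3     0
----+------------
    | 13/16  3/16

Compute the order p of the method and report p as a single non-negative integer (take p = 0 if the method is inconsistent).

2

b = (13/16, 3/16)
c = (0, 8/3)
Σ b_i: 13/16·1 + 3/16·1 = 1 ✓
b·c: 3/16·8/3 = 1/2 ✓; 2 stages ⇒ order 2.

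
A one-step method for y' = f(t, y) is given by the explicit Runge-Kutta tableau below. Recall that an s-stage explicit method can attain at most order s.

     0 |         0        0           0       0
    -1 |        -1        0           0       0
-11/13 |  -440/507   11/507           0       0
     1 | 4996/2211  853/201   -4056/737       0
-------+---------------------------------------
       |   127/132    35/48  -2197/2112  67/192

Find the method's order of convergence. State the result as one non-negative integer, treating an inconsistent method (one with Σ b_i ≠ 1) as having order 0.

4

b = (127/132, 35/48, -2197/2112, 67/192)
c = (0, -1, -11/13, 1)
Ac = (0, 0, -11/507, 83/201)
Σ b_i: 127/132·1 + 35/48·1 + (-2197/2112)·1 + 67/192·1 = 1 ✓
b·c: 35/48·(-1) + (-2197/2112)·(-11/13) + 67/192·1 = 1/2 ✓
b·c²: 35/48·1 + (-2197/2112)·121/169 + 67/192·1 = 1/3 ✓
b·Ac: (-2197/2112)·(-11/507) + 67/192·83/201 = 1/6 ✓
b·c³: 35/48·(-1) + (-2197/2112)·(-1331/2197) + 67/192·1 = 1/4 ✓
b·(c∘Ac): (-2197/2112)·121/6591 + 67/192·83/201 = 1/8 ✓
b·Ac²: (-2197/2112)·11/507 + 67/192·61/201 = 1/12 ✓
b·A²c: 67/192·8/67 = 1/24 ✓; 4 stages ⇒ order 4.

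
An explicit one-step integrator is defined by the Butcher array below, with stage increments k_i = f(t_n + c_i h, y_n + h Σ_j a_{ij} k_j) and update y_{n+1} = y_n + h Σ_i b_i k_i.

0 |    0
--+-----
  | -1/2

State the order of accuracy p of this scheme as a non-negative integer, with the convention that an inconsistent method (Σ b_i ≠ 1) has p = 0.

0

b = (-1/2)
c = (0)
Σ b_i: (-1/2)·1 = -1/2 ≠ 1 ⇒ order 0.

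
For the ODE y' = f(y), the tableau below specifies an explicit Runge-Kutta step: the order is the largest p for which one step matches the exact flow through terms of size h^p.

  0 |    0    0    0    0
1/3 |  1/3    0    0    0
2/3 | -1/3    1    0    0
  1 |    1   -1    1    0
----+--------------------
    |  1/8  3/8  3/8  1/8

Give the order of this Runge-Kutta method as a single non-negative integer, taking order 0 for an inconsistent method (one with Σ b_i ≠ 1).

b = (1/8, 3/8, 3/8, 1/8)
c = (0, 1/3, 2/3, 1)
Ac = (0, 0, 1/3, 1/3)
Σ b_i: 1/8·1 + 3/8·1 + 3/8·1 + 1/8·1 = 1 ✓
b·c: 3/8·1/3 + 3/8·2/3 + 1/8·1 = 1/2 ✓
b·c²: 3/8·1/9 + 3/8·4/9 + 1/8·1 = 1/3 ✓
b·Ac: 3/8·1/3 + 1/8·1/3 = 1/6 ✓
b·c³: 3/8·1/27 + 3/8·8/27 + 1/8·1 = 1/4 ✓
b·(c∘Ac): 3/8·2/9 + 1/8·1/3 = 1/8 ✓
b·Ac²: 3/8·1/9 + 1/8·1/3 = 1/12 ✓
b·A²c: 1/8·1/3 = 1/24 ✓; 4 stages ⇒ order 4.

4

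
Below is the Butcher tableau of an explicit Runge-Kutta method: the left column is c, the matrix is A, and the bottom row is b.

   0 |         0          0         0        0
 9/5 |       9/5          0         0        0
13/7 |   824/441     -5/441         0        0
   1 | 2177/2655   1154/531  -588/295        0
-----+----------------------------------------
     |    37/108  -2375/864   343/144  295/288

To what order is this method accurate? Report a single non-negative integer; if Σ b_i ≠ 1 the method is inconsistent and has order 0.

b = (37/108, -2375/864, 343/144, 295/288)
c = (0, 9/5, 13/7, 1)
Ac = (0, 0, -1/49, 62/295)
Σ b_i: 37/108·1 + (-2375/864)·1 + 343/144·1 + 295/288·1 = 1 ✓
b·c: (-2375/864)·9/5 + 343/144·13/7 + 295/288·1 = 1/2 ✓
b·c²: (-2375/864)·81/25 + 343/144·169/49 + 295/288·1 = 1/3 ✓
b·Ac: 343/144·(-1/49) + 295/288·62/295 = 1/6 ✓
b·c³: (-2375/864)·729/125 + 343/144·2197/343 + 295/288·1 = 1/4 ✓
b·(c∘Ac): 343/144·(-13/343) + 295/288·62/295 = 1/8 ✓
b·Ac²: 343/144·(-9/245) + 295/288·246/1475 = 1/12 ✓
b·A²c: 295/288·12/295 = 1/24 ✓; 4 stages ⇒ order 4.

4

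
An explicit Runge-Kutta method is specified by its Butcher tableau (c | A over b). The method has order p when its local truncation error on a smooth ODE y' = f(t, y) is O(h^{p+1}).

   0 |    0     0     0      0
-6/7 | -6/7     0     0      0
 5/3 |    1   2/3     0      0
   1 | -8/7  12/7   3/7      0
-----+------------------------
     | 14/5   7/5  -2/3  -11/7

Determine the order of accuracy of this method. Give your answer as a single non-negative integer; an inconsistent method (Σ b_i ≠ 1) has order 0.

0

b = (14/5, 7/5, -2/3, -11/7)
c = (0, -6/7, 5/3, 1)
Ac = (0, 0, -4/7, -37/49)
Σ b_i: 14/5·1 + 7/5·1 + (-2/3)·1 + (-11/7)·1 = 206/105 ≠ 1 ⇒ order 0.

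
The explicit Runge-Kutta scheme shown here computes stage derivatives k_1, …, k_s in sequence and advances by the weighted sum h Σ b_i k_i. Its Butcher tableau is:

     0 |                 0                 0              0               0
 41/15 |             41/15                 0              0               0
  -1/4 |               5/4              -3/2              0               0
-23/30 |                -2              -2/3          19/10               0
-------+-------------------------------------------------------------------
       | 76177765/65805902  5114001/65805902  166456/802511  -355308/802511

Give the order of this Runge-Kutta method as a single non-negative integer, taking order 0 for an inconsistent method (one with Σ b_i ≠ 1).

b = (76177765/65805902, 5114001/65805902, 166456/802511, -355308/802511)
c = (0, 41/15, -1/4, -23/30)
Ac = (0, 0, -41/10, -827/360)
Σ b_i: 76177765/65805902·1 + 5114001/65805902·1 + 166456/802511·1 + (-355308/802511)·1 = 1 ✓
b·c: 5114001/65805902·41/15 + 166456/802511·(-1/4) + (-355308/802511)·(-23/30) = 1/2 ✓
b·c²: 5114001/65805902·1681/225 + 166456/802511·1/16 + (-355308/802511)·529/900 = 1/3 ✓
b·Ac: 166456/802511·(-41/10) + (-355308/802511)·(-827/360) = 1/6 ✓
b·c³: 5114001/65805902·68921/3375 + 166456/802511·(-1/64) + (-355308/802511)·(-12167/27000) = 2575956769/1444519800 ≠ 1/4 ⇒ order 3.
b·(c∘Ac): 166456/802511·41/40 + (-355308/802511)·19021/10800 = -409637129/722259900 ≠ 1/8
b·Ac²: 166456/802511·(-1681/150) + (-355308/802511)·(-105019/21600) = -248242861/1444519800 ≠ 1/12
b·A²c: (-355308/802511)·(-779/100) = 69196233/20062775 ≠ 1/24

3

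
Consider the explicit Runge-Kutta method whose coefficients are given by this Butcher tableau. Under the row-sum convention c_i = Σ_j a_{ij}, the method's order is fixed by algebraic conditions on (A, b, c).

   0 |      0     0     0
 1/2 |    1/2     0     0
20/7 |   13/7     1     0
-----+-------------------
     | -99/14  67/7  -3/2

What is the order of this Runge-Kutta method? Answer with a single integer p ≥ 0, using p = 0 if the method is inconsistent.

b = (-99/14, 67/7, -3/2)
c = (0, 1/2, 20/7)
Ac = (0, 0, 1/2)
Σ b_i: (-99/14)·1 + 67/7·1 + (-3/2)·1 = 1 ✓
b·c: 67/7·1/2 + (-3/2)·20/7 = 1/2 ✓
b·c²: 67/7·1/4 + (-3/2)·400/49 = -1931/196 ≠ 1/3 ⇒ order 2.
b·Ac: (-3/2)·1/2 = -3/4 ≠ 1/6

2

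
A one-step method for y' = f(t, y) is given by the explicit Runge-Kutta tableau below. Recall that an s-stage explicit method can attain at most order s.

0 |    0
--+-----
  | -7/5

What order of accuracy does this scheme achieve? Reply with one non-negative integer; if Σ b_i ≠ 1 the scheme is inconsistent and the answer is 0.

b = (-7/5)
c = (0)
Σ b_i: (-7/5)·1 = -7/5 ≠ 1 ⇒ order 0.

0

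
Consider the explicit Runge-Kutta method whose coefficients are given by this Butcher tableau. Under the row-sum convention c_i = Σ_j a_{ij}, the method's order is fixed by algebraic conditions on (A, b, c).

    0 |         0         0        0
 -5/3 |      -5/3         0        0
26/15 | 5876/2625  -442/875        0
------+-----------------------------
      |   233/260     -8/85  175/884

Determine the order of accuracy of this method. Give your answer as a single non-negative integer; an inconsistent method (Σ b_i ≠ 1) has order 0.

b = (233/260, -8/85, 175/884)
c = (0, -5/3, 26/15)
Ac = (0, 0, 442/525)
Σ b_i: 233/260·1 + (-8/85)·1 + 175/884·1 = 1 ✓
b·c: (-8/85)·(-5/3) + 175/884·26/15 = 1/2 ✓
b·c²: (-8/85)·25/9 + 175/884·676/225 = 1/3 ✓
b·Ac: 175/884·442/525 = 1/6 ✓; 3 stages ⇒ order 3.

3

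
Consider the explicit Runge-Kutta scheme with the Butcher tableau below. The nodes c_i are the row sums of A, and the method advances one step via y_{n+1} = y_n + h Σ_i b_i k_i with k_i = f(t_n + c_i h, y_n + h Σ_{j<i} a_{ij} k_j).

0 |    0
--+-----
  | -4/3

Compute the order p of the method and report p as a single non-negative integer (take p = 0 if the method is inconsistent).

b = (-4/3)
c = (0)
Σ b_i: (-4/3)·1 = -4/3 ≠ 1 ⇒ order 0.

0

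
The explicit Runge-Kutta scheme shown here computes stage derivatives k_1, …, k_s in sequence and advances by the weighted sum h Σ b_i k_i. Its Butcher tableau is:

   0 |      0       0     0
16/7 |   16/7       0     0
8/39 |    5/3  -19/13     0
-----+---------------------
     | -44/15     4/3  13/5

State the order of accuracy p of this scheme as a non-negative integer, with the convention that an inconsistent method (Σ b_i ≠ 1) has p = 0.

b = (-44/15, 4/3, 13/5)
c = (0, 16/7, 8/39)
Ac = (0, 0, -304/91)
Σ b_i: (-44/15)·1 + 4/3·1 + 13/5·1 = 1 ✓
b·c: 4/3·16/7 + 13/5·8/39 = 376/105 ≠ 1/2 ⇒ order 1.

1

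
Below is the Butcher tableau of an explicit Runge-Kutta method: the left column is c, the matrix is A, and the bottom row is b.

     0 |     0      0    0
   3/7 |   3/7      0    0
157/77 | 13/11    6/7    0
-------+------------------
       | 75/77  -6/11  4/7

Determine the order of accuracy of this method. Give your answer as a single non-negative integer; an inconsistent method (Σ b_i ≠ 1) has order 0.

1

b = (75/77, -6/11, 4/7)
c = (0, 3/7, 157/77)
Ac = (0, 0, 18/49)
Σ b_i: 75/77·1 + (-6/11)·1 + 4/7·1 = 1 ✓
b·c: (-6/11)·3/7 + 4/7·157/77 = 502/539 ≠ 1/2 ⇒ order 1.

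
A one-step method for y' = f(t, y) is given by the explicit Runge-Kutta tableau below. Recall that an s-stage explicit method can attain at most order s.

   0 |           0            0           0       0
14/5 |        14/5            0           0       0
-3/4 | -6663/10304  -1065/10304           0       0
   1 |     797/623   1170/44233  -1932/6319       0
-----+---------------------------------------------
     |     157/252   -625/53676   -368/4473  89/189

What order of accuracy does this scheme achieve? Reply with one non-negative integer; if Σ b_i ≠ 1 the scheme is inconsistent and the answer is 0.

4

b = (157/252, -625/53676, -368/4473, 89/189)
c = (0, 14/5, -3/4, 1)
Ac = (0, 0, -213/736, 27/89)
Σ b_i: 157/252·1 + (-625/53676)·1 + (-368/4473)·1 + 89/189·1 = 1 ✓
b·c: (-625/53676)·14/5 + (-368/4473)·(-3/4) + 89/189·1 = 1/2 ✓
b·c²: (-625/53676)·196/25 + (-368/4473)·9/16 + 89/189·1 = 1/3 ✓
b·Ac: (-368/4473)·(-213/736) + 89/189·27/89 = 1/6 ✓
b·c³: (-625/53676)·2744/125 + (-368/4473)·(-27/64) + 89/189·1 = 1/4 ✓
b·(c∘Ac): (-368/4473)·639/2944 + 89/189·27/89 = 1/8 ✓
b·Ac²: (-368/4473)·(-1491/1840) + 89/189·63/1780 = 1/12 ✓
b·A²c: 89/189·63/712 = 1/24 ✓; 4 stages ⇒ order 4.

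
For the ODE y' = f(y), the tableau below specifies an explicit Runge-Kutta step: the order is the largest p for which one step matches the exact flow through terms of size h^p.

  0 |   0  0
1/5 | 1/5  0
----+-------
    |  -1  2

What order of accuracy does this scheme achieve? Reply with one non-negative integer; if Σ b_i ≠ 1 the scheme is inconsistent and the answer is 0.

b = (-1, 2)
c = (0, 1/5)
Σ b_i: (-1)·1 + 2·1 = 1 ✓
b·c: 2·1/5 = 2/5 ≠ 1/2 ⇒ order 1.

1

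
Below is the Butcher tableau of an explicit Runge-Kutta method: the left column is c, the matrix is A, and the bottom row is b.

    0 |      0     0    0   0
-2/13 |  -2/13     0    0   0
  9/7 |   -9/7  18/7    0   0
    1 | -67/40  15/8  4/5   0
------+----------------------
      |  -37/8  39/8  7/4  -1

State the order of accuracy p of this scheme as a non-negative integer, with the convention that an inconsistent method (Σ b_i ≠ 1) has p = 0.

2

b = (-37/8, 39/8, 7/4, -1)
c = (0, -2/13, 9/7, 1)
Ac = (0, 0, -36/91, 1347/1820)
Σ b_i: (-37/8)·1 + 39/8·1 + 7/4·1 + (-1)·1 = 1 ✓
b·c: 39/8·(-2/13) + 7/4·9/7 + (-1)·1 = 1/2 ✓
b·c²: 39/8·4/169 + 7/4·81/49 + (-1)·1 = 731/364 ≠ 1/3 ⇒ order 2.
b·Ac: 7/4·(-36/91) + (-1)·1347/1820 = -2607/1820 ≠ 1/6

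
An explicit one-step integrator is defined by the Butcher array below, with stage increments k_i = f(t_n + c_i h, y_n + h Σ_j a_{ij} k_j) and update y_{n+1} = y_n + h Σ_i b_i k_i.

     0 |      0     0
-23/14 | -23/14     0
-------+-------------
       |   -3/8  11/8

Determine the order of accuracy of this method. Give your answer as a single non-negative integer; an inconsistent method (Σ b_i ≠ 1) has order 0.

1

b = (-3/8, 11/8)
c = (0, -23/14)
Σ b_i: (-3/8)·1 + 11/8·1 = 1 ✓
b·c: 11/8·(-23/14) = -253/112 ≠ 1/2 ⇒ order 1.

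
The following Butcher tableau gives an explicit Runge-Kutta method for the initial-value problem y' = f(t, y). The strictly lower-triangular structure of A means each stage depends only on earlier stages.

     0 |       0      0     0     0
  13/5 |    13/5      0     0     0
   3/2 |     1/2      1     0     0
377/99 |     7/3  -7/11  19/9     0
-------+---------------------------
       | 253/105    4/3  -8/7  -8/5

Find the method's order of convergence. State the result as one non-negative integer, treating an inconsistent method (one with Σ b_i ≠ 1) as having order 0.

1

b = (253/105, 4/3, -8/7, -8/5)
c = (0, 13/5, 3/2, 377/99)
Ac = (0, 0, 13/5, 499/330)
Σ b_i: 253/105·1 + 4/3·1 + (-8/7)·1 + (-8/5)·1 = 1 ✓
b·c: 4/3·13/5 + (-8/7)·3/2 + (-8/5)·377/99 = -3008/693 ≠ 1/2 ⇒ order 1.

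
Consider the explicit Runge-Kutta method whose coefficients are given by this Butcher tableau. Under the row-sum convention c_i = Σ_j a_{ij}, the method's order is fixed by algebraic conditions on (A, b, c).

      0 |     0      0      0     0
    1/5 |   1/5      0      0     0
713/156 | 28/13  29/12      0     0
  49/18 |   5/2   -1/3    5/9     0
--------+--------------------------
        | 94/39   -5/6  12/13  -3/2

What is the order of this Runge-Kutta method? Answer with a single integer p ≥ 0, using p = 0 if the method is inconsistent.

b = (94/39, -5/6, 12/13, -3/2)
c = (0, 1/5, 713/156, 49/18)
Ac = (0, 0, 29/60, 17357/7020)
Σ b_i: 94/39·1 + (-5/6)·1 + 12/13·1 + (-3/2)·1 = 1 ✓
b·c: (-5/6)·1/5 + 12/13·713/156 + (-3/2)·49/18 = -21/676 ≠ 1/2 ⇒ order 1.

1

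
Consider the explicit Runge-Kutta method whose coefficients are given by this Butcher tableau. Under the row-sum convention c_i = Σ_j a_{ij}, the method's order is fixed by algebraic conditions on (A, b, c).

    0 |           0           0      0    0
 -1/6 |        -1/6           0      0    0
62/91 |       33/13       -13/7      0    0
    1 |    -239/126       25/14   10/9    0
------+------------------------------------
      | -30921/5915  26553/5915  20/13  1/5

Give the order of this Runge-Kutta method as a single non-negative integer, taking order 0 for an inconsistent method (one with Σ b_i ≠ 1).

b = (-30921/5915, 26553/5915, 20/13, 1/5)
c = (0, -1/6, 62/91, 1)
Ac = (0, 0, 13/42, 215/468)
Σ b_i: (-30921/5915)·1 + 26553/5915·1 + 20/13·1 + 1/5·1 = 1 ✓
b·c: 26553/5915·(-1/6) + 20/13·62/91 + 1/5·1 = 1/2 ✓
b·c²: 26553/5915·1/36 + 20/13·3844/8281 + 1/5·1 = 6710077/6459180 ≠ 1/3 ⇒ order 2.
b·Ac: 20/13·13/42 + 1/5·215/468 = 1861/3276 ≠ 1/6

2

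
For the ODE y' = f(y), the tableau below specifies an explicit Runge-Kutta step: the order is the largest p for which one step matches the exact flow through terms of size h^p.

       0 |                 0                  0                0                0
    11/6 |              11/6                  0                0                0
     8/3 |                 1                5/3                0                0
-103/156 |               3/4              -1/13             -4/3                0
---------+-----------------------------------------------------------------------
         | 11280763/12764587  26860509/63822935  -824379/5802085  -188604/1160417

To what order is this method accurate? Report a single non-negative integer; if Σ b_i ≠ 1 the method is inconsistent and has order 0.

3

b = (11280763/12764587, 26860509/63822935, -824379/5802085, -188604/1160417)
c = (0, 11/6, 8/3, -103/156)
Ac = (0, 0, 55/18, -865/234)
Σ b_i: 11280763/12764587·1 + 26860509/63822935·1 + (-824379/5802085)·1 + (-188604/1160417)·1 = 1 ✓
b·c: 26860509/63822935·11/6 + (-824379/5802085)·8/3 + (-188604/1160417)·(-103/156) = 1/2 ✓
b·c²: 26860509/63822935·121/36 + (-824379/5802085)·64/9 + (-188604/1160417)·10609/24336 = 1/3 ✓
b·Ac: (-824379/5802085)·55/18 + (-188604/1160417)·(-865/234) = 1/6 ✓
b·c³: 26860509/63822935·1331/216 + (-824379/5802085)·512/27 + (-188604/1160417)·(-1092727/3796416) = -117703367/2172300624 ≠ 1/4 ⇒ order 3.
b·(c∘Ac): (-824379/5802085)·220/27 + (-188604/1160417)·89095/36504 = -32467619/20887506 ≠ 1/8
b·Ac²: (-824379/5802085)·605/108 + (-188604/1160417)·(-13675/1404) = 32882347/41775012 ≠ 1/12
b·A²c: (-188604/1160417)·(-110/27) = 2305160/3481251 ≠ 1/24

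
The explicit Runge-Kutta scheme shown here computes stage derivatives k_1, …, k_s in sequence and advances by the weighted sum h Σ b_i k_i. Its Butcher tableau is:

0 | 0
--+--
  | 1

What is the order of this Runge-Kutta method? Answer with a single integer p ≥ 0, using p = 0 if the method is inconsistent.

b = (1)
c = (0)
Σ b_i: 1·1 = 1 ✓; 1 stage ⇒ order 1.

1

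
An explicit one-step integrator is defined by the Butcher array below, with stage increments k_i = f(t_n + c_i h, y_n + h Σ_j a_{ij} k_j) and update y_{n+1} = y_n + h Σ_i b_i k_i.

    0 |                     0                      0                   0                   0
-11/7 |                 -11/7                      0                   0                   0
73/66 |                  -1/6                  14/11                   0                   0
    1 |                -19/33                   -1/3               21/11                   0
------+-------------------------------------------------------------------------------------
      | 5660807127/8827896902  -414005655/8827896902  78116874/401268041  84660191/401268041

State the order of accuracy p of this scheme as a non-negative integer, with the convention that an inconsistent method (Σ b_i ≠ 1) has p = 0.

b = (5660807127/8827896902, -414005655/8827896902, 78116874/401268041, 84660191/401268041)
c = (0, -11/7, 73/66, 1)
Ac = (0, 0, -2, 13393/5082)
Σ b_i: 5660807127/8827896902·1 + (-414005655/8827896902)·1 + 78116874/401268041·1 + 84660191/401268041·1 = 1 ✓
b·c: (-414005655/8827896902)·(-11/7) + 78116874/401268041·73/66 + 84660191/401268041·1 = 1/2 ✓
b·c²: (-414005655/8827896902)·121/49 + 78116874/401268041·5329/4356 + 84660191/401268041·1 = 1/3 ✓
b·Ac: 78116874/401268041·(-2) + 84660191/401268041·13393/5082 = 1/6 ✓
b·c³: (-414005655/8827896902)·(-1331/343) + 78116874/401268041·389017/287496 + 84660191/401268041·1 = 730106348743/1112315009652 ≠ 1/4 ⇒ order 3.
b·(c∘Ac): 78116874/401268041·(-73/33) + 84660191/401268041·13393/5082 = 301846565/2407608246 ≠ 1/8
b·Ac²: 78116874/401268041·22/7 + 84660191/401268041·1183643/782628 = 345160070875/370771669884 ≠ 1/12
b·A²c: 84660191/401268041·(-42/11) = -323248002/401268041 ≠ 1/24

3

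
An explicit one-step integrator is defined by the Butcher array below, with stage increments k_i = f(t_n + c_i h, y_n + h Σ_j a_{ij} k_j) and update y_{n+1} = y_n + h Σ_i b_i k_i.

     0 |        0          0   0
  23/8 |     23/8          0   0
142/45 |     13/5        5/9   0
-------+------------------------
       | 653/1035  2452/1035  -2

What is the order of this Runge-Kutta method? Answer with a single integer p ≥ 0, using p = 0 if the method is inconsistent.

b = (653/1035, 2452/1035, -2)
c = (0, 23/8, 142/45)
Ac = (0, 0, 115/72)
Σ b_i: 653/1035·1 + 2452/1035·1 + (-2)·1 = 1 ✓
b·c: 2452/1035·23/8 + (-2)·142/45 = 1/2 ✓
b·c²: 2452/1035·529/64 + (-2)·20164/2025 = -10793/32400 ≠ 1/3 ⇒ order 2.
b·Ac: (-2)·115/72 = -115/36 ≠ 1/6

2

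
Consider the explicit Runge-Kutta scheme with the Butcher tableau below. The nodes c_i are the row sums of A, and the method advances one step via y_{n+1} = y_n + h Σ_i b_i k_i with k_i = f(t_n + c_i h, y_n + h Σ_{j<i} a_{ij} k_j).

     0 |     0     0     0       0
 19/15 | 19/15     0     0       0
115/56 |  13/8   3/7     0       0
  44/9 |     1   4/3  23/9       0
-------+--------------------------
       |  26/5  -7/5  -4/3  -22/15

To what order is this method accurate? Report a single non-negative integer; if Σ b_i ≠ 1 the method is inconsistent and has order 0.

1

b = (26/5, -7/5, -4/3, -22/15)
c = (0, 19/15, 115/56, 44/9)
Ac = (0, 0, 19/35, 5827/840)
Σ b_i: 26/5·1 + (-7/5)·1 + (-4/3)·1 + (-22/15)·1 = 1 ✓
b·c: (-7/5)·19/15 + (-4/3)·115/56 + (-22/15)·44/9 = -110393/9450 ≠ 1/2 ⇒ order 1.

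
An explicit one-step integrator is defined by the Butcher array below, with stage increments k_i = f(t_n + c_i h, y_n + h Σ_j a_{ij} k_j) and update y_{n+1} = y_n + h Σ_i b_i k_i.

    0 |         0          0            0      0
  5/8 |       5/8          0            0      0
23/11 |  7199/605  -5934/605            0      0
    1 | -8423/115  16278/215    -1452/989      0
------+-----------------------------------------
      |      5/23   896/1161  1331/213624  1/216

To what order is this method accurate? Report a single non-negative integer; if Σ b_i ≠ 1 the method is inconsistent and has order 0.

4

b = (5/23, 896/1161, 1331/213624, 1/216)
c = (0, 5/8, 23/11, 1)
Ac = (0, 0, -2967/484, 177/4)
Σ b_i: 5/23·1 + 896/1161·1 + 1331/213624·1 + 1/216·1 = 1 ✓
b·c: 896/1161·5/8 + 1331/213624·23/11 + 1/216·1 = 1/2 ✓
b·c²: 896/1161·25/64 + 1331/213624·529/121 + 1/216·1 = 1/3 ✓
b·Ac: 1331/213624·(-2967/484) + 1/216·177/4 = 1/6 ✓
b·c³: 896/1161·125/512 + 1331/213624·12167/1331 + 1/216·1 = 1/4 ✓
b·(c∘Ac): 1331/213624·(-68241/5324) + 1/216·177/4 = 1/8 ✓
b·Ac²: 1331/213624·(-14835/3872) + 1/216·741/32 = 1/12 ✓
b·A²c: 1/216·9 = 1/24 ✓; 4 stages ⇒ order 4.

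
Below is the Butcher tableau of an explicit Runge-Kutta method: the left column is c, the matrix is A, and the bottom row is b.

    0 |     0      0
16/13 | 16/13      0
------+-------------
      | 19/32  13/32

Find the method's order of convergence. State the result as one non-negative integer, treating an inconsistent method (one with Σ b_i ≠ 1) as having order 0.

2

b = (19/32, 13/32)
c = (0, 16/13)
Σ b_i: 19/32·1 + 13/32·1 = 1 ✓
b·c: 13/32·16/13 = 1/2 ✓; 2 stages ⇒ order 2.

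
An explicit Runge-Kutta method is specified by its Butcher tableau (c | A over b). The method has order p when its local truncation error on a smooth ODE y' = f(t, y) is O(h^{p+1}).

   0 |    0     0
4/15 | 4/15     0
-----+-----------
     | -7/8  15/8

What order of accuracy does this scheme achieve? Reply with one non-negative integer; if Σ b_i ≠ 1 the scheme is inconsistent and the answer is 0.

2

b = (-7/8, 15/8)
c = (0, 4/15)
Σ b_i: (-7/8)·1 + 15/8·1 = 1 ✓
b·c: 15/8·4/15 = 1/2 ✓; 2 stages ⇒ order 2.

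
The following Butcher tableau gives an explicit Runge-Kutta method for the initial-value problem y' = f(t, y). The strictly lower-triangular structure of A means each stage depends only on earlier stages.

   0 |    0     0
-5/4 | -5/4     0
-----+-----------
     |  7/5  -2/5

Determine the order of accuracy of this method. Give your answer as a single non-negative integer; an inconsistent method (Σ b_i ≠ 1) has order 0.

2

b = (7/5, -2/5)
c = (0, -5/4)
Σ b_i: 7/5·1 + (-2/5)·1 = 1 ✓
b·c: (-2/5)·(-5/4) = 1/2 ✓; 2 stages ⇒ order 2.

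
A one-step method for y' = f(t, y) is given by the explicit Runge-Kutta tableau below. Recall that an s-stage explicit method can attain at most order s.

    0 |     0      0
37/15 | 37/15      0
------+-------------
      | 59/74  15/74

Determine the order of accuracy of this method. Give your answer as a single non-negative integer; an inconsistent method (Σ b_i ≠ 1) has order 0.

2

b = (59/74, 15/74)
c = (0, 37/15)
Σ b_i: 59/74·1 + 15/74·1 = 1 ✓
b·c: 15/74·37/15 = 1/2 ✓; 2 stages ⇒ order 2.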